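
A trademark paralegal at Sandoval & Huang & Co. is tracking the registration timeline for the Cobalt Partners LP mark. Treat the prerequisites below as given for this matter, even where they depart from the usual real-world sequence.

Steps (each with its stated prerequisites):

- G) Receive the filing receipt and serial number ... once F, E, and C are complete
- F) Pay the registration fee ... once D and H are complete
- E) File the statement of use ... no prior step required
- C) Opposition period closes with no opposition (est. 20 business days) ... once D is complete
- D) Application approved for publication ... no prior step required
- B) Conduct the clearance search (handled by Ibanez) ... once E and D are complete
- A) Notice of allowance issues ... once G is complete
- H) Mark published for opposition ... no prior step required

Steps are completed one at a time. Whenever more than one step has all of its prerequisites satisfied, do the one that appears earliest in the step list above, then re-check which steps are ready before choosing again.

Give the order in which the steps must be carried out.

Nothing is required for E, D and H. E is listed earlier → E first.
Ready: D and H. D is listed earlier → D.
Ready: C, B and H. C is listed earlier → C.
Ready: B and H. B is listed earlier → B.
H is the only step now ready → H.
Next only F has its prerequisites met → F.
G is the only step now ready → G.
A needed G, now all done → A.

E → D → C → B → H → F → G → A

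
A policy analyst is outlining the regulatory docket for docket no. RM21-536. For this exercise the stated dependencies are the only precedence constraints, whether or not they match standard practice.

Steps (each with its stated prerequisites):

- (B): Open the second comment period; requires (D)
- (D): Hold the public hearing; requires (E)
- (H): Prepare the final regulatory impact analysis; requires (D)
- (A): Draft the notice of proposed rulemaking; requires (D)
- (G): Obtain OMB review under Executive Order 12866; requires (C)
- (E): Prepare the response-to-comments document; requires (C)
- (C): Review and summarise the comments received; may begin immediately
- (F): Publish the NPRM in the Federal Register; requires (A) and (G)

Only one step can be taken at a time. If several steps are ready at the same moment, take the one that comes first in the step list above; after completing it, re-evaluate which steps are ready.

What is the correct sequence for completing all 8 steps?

Only (C) has no prerequisites, so it is first.
Ready: (G) and (E). (G) is listed earlier → (G).
(E) is the only step now ready → (E).
Next only (D) has its prerequisites met → (D).
(B), (H) and (A) are all available; (B) is listed earlier → (B).
Now (H) and (A) have their prerequisites met. (H) is listed earlier, so (H) next.
(A) needed (D), now all done → (A).
(F) needed (A) and (G), now all done → (F).

(C) (G) (E) (D) (B) (H) (A) (F)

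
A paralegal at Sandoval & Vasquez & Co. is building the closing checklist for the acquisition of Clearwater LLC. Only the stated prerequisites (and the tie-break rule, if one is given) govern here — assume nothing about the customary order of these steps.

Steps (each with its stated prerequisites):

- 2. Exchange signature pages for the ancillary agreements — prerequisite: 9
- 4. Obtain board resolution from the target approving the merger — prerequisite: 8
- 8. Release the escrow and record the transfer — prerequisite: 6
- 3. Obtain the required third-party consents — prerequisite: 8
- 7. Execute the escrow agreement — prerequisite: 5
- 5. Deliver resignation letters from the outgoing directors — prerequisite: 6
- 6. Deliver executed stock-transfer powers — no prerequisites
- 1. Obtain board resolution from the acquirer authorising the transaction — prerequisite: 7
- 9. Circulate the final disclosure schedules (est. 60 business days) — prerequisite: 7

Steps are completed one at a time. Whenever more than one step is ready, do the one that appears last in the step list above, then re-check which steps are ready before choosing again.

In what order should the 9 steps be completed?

6, 5, 7, 9, 1, 8, 3, 4, 2

Only 6 has no prerequisites, so it is first.
Ready: 5 and 8. 5 is listed later → 5.
7 now also ready, so the ready set is {7, 8}; 7 is listed later → 7.
Now 9, 1 and 8 have their prerequisites met. 9 is listed later, so 9 next.
Ready: 1, 8 and 2. 1 is listed later → 1.
8 and 2 are both available; 8 is listed later → 8.
3 and 4 now also ready, so the ready set is {3, 4, 2}; 3 is listed later → 3.
Now 4 and 2 have their prerequisites met. 4 is listed later, so 4 next.
That leaves 2 as the only ready step → 2.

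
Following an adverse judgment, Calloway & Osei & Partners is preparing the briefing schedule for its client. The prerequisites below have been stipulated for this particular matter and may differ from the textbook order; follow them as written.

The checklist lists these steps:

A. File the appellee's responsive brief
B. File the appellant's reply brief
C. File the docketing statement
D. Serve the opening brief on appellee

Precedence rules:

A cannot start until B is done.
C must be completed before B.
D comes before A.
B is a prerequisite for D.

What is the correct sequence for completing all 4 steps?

C B D A

C has no prerequisites → C first.
That leaves B as the only ready step → B.
D needed B, now all done → D.
That leaves A as the only ready step → A.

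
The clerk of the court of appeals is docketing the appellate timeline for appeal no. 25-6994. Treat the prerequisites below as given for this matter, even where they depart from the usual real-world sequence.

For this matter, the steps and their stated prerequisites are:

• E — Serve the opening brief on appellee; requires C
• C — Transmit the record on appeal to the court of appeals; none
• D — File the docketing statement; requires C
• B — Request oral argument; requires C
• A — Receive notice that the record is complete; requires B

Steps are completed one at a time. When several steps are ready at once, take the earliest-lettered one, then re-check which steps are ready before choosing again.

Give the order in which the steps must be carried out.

C is the only step with nothing outstanding, so it goes first.
B, D and E are all available; B has the earlier label → B.
A now also ready, so the ready set is {A, D, E}; A has the earlier label → A.
D and E are both available; D has the earlier label → D.
E needed C, now all done → E.

C → B → A → D → E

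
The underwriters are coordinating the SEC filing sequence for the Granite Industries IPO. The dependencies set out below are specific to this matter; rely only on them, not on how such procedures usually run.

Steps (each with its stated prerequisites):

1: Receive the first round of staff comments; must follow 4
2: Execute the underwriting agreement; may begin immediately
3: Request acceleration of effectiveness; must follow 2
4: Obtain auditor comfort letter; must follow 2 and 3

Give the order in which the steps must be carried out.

2 has no prerequisites → 2 first.
That leaves 3 as the only ready step → 3.
4 is the only step now ready → 4.
1 needed 4, now all done → 1.

2, 3, 4, 1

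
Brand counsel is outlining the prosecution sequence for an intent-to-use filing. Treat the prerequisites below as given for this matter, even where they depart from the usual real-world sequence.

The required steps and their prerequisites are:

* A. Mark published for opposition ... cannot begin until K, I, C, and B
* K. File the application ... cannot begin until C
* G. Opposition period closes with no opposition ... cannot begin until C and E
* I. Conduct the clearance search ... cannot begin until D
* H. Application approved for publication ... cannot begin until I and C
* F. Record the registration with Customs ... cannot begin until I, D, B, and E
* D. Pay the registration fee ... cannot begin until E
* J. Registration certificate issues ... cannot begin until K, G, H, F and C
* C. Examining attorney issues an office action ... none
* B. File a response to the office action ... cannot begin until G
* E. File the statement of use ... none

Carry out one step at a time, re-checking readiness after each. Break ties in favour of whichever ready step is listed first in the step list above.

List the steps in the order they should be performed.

C K E G D I H B A F J

C and E have no prerequisites; C is listed earlier, so C is first.
K now also ready, so the ready set is {K, E}; K is listed earlier → K.
E is the only step now ready → E.
Ready: G and D. G is listed earlier → G.
Now D and B have their prerequisites met. D is listed earlier, so D next.
I and B are both available; I is listed earlier → I.
Ready: H and B. H is listed earlier → H.
B needed G, now all done → B.
Now A and F have their prerequisites met. A is listed earlier, so A next.
That leaves F as the only ready step → F.
That leaves J as the only ready step → J.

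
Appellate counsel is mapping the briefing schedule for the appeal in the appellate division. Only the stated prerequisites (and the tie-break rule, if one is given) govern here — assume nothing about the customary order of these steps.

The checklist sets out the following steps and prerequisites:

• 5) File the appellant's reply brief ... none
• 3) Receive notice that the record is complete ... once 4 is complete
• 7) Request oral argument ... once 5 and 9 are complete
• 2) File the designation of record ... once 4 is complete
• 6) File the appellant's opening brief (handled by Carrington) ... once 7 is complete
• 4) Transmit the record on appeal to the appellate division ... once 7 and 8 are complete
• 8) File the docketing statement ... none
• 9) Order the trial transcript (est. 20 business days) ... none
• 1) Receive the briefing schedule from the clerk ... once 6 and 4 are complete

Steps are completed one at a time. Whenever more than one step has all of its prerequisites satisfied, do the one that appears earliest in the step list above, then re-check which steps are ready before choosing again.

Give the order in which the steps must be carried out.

Nothing is required for 5, 8 and 9. 5 is listed earlier → 5 first.
Now 8 and 9 have their prerequisites met. 8 is listed earlier, so 8 next.
That leaves 9 as the only ready step → 9.
7 needed 5 and 9, now all done → 7.
Now 6 and 4 have their prerequisites met. 6 is listed earlier, so 6 next.
4 needed 7 and 8, now all done → 4.
3, 2 and 1 are all available; 3 is listed earlier → 3.
Now 2 and 1 have their prerequisites met. 2 is listed earlier, so 2 next.
1 needed 6 and 4, now all done → 1.

5 8 9 7 6 4 3 2 1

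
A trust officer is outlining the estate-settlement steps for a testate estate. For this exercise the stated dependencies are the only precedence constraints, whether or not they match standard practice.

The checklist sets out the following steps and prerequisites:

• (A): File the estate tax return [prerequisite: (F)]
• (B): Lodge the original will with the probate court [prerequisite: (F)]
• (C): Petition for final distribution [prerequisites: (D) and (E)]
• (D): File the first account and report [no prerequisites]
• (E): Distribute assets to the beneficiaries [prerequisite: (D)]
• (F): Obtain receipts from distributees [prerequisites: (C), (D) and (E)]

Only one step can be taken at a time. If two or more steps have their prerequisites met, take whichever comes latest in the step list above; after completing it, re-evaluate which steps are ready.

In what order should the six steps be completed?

(D) (E) (C) (F) (B) (A)

(D) is the only step with nothing outstanding, so it goes first.
(E) needed (D), now all done → (E).
That leaves (C) as the only ready step → (C).
(F) is the only step now ready → (F).
(B) and (A) are both available; (B) is listed later → (B).
(A) is the only step now ready → (A).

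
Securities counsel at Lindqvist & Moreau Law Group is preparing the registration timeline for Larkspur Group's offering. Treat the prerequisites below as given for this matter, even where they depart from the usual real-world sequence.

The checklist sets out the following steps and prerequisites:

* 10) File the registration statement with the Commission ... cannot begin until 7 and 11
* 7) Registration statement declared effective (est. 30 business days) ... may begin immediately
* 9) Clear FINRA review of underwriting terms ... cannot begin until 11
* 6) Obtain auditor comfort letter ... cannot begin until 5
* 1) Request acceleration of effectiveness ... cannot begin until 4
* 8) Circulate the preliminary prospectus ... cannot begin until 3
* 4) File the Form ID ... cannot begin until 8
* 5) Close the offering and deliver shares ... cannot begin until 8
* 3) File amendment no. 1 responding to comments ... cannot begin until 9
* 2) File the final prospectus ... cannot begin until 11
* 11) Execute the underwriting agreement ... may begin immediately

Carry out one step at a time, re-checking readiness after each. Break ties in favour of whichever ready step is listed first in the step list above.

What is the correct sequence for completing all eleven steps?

Nothing is required for 7 and 11. 7 is listed earlier → 7 first.
Next only 11 has its prerequisites met → 11.
Now 10, 9 and 2 have their prerequisites met. 10 is listed earlier, so 10 next.
9 and 2 are both available; 9 is listed earlier → 9.
Ready: 3 and 2. 3 is listed earlier → 3.
Now 8 and 2 have their prerequisites met. 8 is listed earlier, so 8 next.
4 and 5 now also ready, so the ready set is {4, 5, 2}; 4 is listed earlier → 4.
Ready: 1, 5 and 2. 1 is listed earlier → 1.
Ready: 5 and 2. 5 is listed earlier → 5.
Ready: 6 and 2. 6 is listed earlier → 6.
Next only 2 has its prerequisites met → 2.

7 11 10 9 3 8 4 1 5 6 2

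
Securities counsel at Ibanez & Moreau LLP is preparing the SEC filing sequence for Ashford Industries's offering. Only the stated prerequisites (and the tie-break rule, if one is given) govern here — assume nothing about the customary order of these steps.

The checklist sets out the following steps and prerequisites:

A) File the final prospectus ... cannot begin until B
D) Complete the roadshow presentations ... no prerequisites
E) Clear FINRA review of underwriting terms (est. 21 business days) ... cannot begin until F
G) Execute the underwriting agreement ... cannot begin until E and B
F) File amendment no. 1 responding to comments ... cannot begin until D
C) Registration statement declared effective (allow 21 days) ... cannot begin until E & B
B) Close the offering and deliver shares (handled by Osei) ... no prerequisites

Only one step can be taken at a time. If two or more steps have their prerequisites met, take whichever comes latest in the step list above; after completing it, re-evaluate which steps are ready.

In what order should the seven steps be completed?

B, D, F, E, C, G, A

B and D have no prerequisites; B is listed later, so B is first.
Now D and A have their prerequisites met. D is listed later, so D next.
F and A are both available; F is listed later → F.
E now also ready, so the ready set is {E, A}; E is listed later → E.
Now C, G and A have their prerequisites met. C is listed later, so C next.
Now G and A have their prerequisites met. G is listed later, so G next.
A needed B, now all done → A.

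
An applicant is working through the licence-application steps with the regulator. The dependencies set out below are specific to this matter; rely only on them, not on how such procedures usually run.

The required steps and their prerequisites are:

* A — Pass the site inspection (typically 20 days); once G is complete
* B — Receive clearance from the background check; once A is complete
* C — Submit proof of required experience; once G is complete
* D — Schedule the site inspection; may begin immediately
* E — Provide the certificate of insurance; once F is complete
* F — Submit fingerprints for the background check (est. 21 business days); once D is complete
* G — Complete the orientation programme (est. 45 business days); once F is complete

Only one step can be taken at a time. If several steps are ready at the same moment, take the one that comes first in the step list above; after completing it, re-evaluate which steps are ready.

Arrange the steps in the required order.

D F E G A B C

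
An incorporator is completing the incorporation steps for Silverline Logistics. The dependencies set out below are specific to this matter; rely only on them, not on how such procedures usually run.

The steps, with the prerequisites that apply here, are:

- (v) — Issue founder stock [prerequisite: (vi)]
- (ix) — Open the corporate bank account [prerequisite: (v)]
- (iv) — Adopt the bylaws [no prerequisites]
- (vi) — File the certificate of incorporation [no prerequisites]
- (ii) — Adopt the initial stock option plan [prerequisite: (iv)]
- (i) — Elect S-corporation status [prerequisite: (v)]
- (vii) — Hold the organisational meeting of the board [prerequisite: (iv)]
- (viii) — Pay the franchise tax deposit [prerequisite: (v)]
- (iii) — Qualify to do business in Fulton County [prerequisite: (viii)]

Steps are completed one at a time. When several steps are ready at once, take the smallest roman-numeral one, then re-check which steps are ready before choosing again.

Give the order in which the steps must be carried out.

(iv) and (vi) have no prerequisites; (iv) has the earlier label, so (iv) is first.
Now (ii), (vi) and (vii) have their prerequisites met. (ii) has the earlier label, so (ii) next.
Now (vi) and (vii) have their prerequisites met. (vi) has the earlier label, so (vi) next.
(v) now also ready, so the ready set is {(v), (vii)}; (v) has the earlier label → (v).
(i), (vii), (viii) and (ix) are all available; (i) has the earlier label → (i).
(vii), (viii) and (ix) are all available; (vii) has the earlier label → (vii).
Now (viii) and (ix) have their prerequisites met. (viii) has the earlier label, so (viii) next.
(iii) now also ready, so the ready set is {(iii), (ix)}; (iii) has the earlier label → (iii).
That leaves (ix) as the only ready step → (ix).

(iv), (ii), (vi), (v), (i), (vii), (viii), (iii), (ix)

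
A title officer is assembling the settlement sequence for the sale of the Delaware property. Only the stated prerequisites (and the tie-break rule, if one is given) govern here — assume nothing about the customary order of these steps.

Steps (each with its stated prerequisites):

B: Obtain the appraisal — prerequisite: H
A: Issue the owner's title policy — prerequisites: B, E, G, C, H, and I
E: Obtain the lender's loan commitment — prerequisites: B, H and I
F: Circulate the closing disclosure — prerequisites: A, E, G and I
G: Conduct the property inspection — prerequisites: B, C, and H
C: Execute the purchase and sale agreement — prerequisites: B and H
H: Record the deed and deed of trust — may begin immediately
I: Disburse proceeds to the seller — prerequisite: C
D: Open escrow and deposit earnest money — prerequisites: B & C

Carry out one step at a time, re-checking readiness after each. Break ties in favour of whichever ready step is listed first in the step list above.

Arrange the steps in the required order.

H → B → C → G → I → E → A → F → D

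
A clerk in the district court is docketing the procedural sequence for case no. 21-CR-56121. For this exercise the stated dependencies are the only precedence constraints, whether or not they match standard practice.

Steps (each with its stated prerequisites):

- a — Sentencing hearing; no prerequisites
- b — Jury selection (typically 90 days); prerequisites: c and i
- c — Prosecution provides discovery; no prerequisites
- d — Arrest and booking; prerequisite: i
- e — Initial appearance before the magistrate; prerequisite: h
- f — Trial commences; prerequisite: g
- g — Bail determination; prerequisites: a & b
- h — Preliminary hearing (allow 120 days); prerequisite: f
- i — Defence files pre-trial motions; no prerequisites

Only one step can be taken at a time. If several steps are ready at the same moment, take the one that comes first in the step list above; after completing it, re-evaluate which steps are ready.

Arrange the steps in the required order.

a, c, i, b, d, g, f, h, e

Nothing is required for a, c and i. a is listed earlier → a first.
Ready: c and i. c is listed earlier → c.
i is the only step now ready → i.
b and d are both available; b is listed earlier → b.
g now also ready, so the ready set is {d, g}; d is listed earlier → d.
g needed a and b, now all done → g.
f needed g, now all done → f.
h is the only step now ready → h.
e needed h, now all done → e.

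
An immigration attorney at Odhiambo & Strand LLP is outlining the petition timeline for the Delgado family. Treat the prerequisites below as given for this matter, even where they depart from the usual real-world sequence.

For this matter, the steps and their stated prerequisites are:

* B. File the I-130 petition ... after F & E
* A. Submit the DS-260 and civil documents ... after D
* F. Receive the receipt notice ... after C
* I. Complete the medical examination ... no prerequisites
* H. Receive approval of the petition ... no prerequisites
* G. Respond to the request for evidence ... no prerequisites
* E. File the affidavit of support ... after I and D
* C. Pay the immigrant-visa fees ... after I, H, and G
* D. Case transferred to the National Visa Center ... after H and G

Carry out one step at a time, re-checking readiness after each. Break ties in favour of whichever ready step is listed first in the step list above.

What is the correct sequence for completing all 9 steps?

I, H and G have no prerequisites; I is listed earlier, so I is first.
H and G are both available; H is listed earlier → H.
G is the only step now ready → G.
Now C and D have their prerequisites met. C is listed earlier, so C next.
F now also ready, so the ready set is {F, D}; F is listed earlier → F.
That leaves D as the only ready step → D.
Now A and E have their prerequisites met. A is listed earlier, so A next.
That leaves E as the only ready step → E.
B is the only step now ready → B.

I, H, G, C, F, D, A, E, B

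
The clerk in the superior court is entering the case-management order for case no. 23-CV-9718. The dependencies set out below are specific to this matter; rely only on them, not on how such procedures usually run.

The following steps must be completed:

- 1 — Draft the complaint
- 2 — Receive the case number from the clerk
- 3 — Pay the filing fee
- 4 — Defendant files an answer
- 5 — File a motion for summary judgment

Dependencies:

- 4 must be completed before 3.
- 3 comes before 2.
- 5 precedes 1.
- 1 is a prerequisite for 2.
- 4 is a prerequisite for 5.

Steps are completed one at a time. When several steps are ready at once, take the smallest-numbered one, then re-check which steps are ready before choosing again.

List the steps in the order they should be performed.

4, 3, 5, 1, 2

Only 4 has no prerequisites, so it is first.
3 and 5 are both available; 3 has the earlier label → 3.
5 needed 4, now all done → 5.
That leaves 1 as the only ready step → 1.
That leaves 2 as the only ready step → 2.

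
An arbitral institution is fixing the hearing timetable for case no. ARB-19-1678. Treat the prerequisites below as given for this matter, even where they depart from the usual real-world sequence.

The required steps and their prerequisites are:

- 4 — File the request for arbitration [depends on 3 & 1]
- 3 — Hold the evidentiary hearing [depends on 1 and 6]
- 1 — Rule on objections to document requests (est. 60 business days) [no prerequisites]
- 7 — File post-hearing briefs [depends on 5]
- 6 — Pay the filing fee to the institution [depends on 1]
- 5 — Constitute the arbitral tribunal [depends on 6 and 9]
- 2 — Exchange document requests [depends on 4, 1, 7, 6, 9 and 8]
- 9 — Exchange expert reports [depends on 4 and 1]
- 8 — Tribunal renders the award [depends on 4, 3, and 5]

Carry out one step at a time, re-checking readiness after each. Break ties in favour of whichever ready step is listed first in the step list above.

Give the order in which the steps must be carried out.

1, 6, 3, 4, 9, 5, 7, 8, 2

1 has no prerequisites → 1 first.
6 needed 1, now all done → 6.
3 needed 1 and 6, now all done → 3.
That leaves 4 as the only ready step → 4.
9 needed 4 and 1, now all done → 9.
5 needed 6 and 9, now all done → 5.
Ready: 7 and 8. 7 is listed earlier → 7.
8 needed 4, 3 and 5, now all done → 8.
That leaves 2 as the only ready step → 2.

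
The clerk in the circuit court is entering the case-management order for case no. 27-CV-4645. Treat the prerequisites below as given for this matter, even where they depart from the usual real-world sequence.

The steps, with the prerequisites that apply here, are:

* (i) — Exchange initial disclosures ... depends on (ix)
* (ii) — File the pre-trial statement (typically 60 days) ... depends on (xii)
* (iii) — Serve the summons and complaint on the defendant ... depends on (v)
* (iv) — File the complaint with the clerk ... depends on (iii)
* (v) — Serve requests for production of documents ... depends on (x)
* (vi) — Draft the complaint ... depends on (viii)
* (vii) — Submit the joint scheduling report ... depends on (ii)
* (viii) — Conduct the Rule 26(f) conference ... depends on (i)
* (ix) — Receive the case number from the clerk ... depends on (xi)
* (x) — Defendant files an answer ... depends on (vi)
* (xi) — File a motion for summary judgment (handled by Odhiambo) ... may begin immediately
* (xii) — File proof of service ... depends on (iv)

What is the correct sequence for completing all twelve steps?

(xi) has no prerequisites → (xi) first.
That leaves (ix) as the only ready step → (ix).
That leaves (i) as the only ready step → (i).
(viii) is the only step now ready → (viii).
That leaves (vi) as the only ready step → (vi).
That leaves (x) as the only ready step → (x).
Next only (v) has its prerequisites met → (v).
Next only (iii) has its prerequisites met → (iii).
(iv) needed (iii), now all done → (iv).
(xii) is the only step now ready → (xii).
(ii) is the only step now ready → (ii).
(vii) needed (ii), now all done → (vii).

(xi) (ix) (i) (viii) (vi) (x) (v) (iii) (iv) (xii) (ii) (vii)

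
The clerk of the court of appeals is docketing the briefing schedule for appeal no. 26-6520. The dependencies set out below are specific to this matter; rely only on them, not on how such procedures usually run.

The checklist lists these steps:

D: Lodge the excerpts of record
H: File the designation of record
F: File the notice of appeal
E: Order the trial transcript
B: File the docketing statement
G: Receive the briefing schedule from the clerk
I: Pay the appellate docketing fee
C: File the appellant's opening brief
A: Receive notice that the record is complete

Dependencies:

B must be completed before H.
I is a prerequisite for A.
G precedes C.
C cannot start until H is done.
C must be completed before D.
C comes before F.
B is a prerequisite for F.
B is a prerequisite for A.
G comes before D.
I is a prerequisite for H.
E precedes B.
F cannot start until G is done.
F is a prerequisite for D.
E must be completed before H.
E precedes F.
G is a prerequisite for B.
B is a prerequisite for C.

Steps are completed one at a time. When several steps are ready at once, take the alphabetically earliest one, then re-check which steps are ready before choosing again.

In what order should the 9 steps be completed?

E G B I A H C F D

Nothing is required for E, G and I. E has the earlier label → E first.
G and I are both available; G has the earlier label → G.
B now also ready, so the ready set is {B, I}; B has the earlier label → B.
Next only I has its prerequisites met → I.
Now A and H have their prerequisites met. A has the earlier label, so A next.
H needed B, E and I, now all done → H.
C needed B, G and H, now all done → C.
F needed B, C, E and G, now all done → F.
D needed C, F and G, now all done → D.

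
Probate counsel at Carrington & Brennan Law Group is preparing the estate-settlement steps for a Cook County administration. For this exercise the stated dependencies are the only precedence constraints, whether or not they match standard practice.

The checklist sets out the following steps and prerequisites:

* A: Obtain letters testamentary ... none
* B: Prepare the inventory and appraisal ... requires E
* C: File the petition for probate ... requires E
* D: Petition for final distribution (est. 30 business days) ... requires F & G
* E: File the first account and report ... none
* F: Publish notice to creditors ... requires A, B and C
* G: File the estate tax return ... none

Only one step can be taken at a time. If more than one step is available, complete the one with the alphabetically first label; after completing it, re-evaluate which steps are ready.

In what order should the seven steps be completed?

A, E and G have no prerequisites; A has the earlier label, so A is first.
E and G are both available; E has the earlier label → E.
B and C now also ready, so the ready set is {B, C, G}; B has the earlier label → B.
C and G are both available; C has the earlier label → C.
F now also ready, so the ready set is {F, G}; F has the earlier label → F.
Next only G has its prerequisites met → G.
D is the only step now ready → D.

A E B C F G D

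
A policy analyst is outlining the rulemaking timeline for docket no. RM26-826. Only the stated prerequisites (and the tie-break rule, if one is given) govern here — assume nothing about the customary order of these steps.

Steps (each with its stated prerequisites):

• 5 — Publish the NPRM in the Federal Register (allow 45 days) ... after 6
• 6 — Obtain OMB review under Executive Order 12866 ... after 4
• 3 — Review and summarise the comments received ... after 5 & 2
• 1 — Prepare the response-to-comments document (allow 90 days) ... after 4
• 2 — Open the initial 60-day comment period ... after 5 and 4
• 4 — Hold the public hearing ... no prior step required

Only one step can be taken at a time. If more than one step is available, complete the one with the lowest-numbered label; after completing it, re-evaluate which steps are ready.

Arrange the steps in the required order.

4, 1, 6, 5, 2, 3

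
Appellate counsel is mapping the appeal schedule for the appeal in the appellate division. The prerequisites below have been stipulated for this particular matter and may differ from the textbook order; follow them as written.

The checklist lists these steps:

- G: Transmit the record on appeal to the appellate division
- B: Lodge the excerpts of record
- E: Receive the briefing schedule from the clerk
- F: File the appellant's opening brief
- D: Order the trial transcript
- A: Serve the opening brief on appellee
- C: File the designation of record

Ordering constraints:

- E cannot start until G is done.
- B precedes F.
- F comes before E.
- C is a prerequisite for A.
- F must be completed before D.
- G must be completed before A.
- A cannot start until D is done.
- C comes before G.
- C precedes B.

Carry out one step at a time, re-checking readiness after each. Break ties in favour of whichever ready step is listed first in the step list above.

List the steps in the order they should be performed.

C is the only step with nothing outstanding, so it goes first.
Ready: G and B. G is listed earlier → G.
Next only B has its prerequisites met → B.
That leaves F as the only ready step → F.
Now E and D have their prerequisites met. E is listed earlier, so E next.
D is the only step now ready → D.
A is the only step now ready → A.

C G B F E D A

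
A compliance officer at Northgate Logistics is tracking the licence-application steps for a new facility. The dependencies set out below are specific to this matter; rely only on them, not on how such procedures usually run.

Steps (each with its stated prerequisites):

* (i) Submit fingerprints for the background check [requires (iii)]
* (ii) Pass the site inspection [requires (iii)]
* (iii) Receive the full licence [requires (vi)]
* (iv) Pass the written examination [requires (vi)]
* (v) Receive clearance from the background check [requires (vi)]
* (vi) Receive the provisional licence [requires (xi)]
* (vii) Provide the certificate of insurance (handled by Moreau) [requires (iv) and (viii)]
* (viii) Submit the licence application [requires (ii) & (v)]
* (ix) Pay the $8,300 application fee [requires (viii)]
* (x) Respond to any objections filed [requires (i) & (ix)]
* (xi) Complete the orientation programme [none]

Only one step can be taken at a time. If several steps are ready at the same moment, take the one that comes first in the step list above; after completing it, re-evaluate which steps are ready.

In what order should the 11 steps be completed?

(xi) → (vi) → (iii) → (i) → (ii) → (iv) → (v) → (viii) → (vii) → (ix) → (x)

(xi) has no prerequisites → (xi) first.
(vi) needed (xi), now all done → (vi).
Now (iii), (iv) and (v) have their prerequisites met. (iii) is listed earlier, so (iii) next.
Now (i), (ii), (iv) and (v) have their prerequisites met. (i) is listed earlier, so (i) next.
(ii), (iv) and (v) are all available; (ii) is listed earlier → (ii).
Ready: (iv) and (v). (iv) is listed earlier → (iv).
(v) needed (vi), now all done → (v).
(viii) is the only step now ready → (viii).
(vii) and (ix) are both available; (vii) is listed earlier → (vii).
That leaves (ix) as the only ready step → (ix).
(x) needed (i) and (ix), now all done → (x).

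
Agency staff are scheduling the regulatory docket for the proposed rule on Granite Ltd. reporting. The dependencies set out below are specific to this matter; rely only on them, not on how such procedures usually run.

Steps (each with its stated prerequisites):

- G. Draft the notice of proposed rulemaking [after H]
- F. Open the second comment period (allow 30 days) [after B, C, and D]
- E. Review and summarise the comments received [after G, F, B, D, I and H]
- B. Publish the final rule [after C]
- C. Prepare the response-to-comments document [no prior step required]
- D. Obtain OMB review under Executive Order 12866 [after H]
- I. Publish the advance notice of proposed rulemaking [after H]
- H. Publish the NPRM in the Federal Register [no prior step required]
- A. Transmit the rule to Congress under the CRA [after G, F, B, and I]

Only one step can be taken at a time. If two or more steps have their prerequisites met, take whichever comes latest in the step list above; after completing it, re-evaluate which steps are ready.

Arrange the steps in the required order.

H, I, D, C, B, F, G, A, E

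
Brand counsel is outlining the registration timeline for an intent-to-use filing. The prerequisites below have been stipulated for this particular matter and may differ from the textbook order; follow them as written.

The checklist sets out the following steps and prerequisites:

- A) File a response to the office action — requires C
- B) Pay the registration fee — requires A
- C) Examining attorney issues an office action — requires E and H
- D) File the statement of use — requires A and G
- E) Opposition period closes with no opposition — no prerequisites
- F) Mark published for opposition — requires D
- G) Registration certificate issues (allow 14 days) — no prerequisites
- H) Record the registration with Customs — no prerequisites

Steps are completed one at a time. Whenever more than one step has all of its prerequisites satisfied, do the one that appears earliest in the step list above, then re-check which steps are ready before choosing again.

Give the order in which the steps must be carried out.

E, G, H, C, A, B, D, F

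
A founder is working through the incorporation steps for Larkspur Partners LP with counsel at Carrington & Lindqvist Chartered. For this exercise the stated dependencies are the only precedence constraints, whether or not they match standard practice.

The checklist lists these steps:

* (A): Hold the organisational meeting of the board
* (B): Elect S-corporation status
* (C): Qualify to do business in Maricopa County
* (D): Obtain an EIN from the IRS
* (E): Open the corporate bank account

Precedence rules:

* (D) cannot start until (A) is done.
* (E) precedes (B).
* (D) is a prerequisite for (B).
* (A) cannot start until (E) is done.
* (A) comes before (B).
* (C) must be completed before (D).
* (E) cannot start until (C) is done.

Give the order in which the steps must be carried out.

Only (C) has no prerequisites, so it is first.
(E) needed (C), now all done → (E).
(A) needed (E), now all done → (A).
That leaves (D) as the only ready step → (D).
(B) is the only step now ready → (B).

(C), (E), (A), (D), (B)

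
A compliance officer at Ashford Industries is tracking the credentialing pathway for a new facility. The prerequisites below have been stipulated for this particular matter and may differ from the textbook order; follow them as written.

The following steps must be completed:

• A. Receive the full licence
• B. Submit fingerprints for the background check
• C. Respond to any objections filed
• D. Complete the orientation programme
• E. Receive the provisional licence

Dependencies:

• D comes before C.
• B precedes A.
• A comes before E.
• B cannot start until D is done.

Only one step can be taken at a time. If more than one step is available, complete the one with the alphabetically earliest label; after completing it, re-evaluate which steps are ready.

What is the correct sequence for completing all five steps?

D, B, A, C, E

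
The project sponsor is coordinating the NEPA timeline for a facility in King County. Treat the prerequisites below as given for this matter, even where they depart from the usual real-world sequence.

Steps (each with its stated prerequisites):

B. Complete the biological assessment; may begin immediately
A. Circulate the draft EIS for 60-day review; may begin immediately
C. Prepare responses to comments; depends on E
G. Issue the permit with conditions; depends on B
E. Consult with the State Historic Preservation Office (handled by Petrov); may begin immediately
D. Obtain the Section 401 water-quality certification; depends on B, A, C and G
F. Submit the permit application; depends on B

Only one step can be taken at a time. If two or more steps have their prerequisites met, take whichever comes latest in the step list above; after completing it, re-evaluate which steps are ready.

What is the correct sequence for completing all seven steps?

E, A and B have no prerequisites; E is listed later, so E is first.
C, A and B are all available; C is listed later → C.
Now A and B have their prerequisites met. A is listed later, so A next.
That leaves B as the only ready step → B.
Now F and G have their prerequisites met. F is listed later, so F next.
G needed B, now all done → G.
That leaves D as the only ready step → D.

E, C, A, B, F, G, D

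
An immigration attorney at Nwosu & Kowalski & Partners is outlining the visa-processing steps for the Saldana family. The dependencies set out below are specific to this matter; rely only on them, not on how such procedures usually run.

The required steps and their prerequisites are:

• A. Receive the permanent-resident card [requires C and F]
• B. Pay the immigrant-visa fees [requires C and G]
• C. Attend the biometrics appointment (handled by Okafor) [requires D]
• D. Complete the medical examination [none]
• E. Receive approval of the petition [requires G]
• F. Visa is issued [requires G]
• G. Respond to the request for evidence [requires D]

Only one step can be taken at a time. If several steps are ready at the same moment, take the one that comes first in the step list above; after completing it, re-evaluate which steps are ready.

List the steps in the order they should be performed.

D is the only step with nothing outstanding, so it goes first.
C and G are both available; C is listed earlier → C.
That leaves G as the only ready step → G.
Ready: B, E and F. B is listed earlier → B.
Ready: E and F. E is listed earlier → E.
F is the only step now ready → F.
Next only A has its prerequisites met → A.

D C G B E F A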